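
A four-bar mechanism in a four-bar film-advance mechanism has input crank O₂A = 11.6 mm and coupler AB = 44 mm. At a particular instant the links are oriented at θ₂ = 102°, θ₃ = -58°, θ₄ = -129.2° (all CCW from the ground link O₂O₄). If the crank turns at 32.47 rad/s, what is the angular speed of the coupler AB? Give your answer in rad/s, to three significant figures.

ω₂ = 32.47 rad/s
Differentiating the loop-closure r₂e^{iθ₂}+r₃e^{iθ₃}=r₁+r₄e^{iθ₄} gives r₂ω₂e^{iθ₂}+r₃ω₃e^{iθ₃}=r₄ω₄e^{iθ₄}.
Eliminating the other unknown: ω₃ = r₂ω₂ sin(θ₄−θ₂) / [r₃ sin(θ₃−θ₄)].
Numerator sine = +0.77934; denominator sine = +0.94665.
Result = 0.0116·32.47·(+0.77934) / (0.044·(+0.94665)) = +7.0473 rad/s; magnitude 7.0473 rad/s.

7.05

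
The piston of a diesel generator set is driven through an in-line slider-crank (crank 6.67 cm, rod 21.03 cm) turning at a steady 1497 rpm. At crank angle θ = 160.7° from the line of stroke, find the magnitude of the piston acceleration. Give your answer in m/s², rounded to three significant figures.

1130

ω = 2π·1497/60 = 156.8 rad/s
x(θ) = r cosθ + √(L² − r² sin²θ); with ω constant, a = ω²·d²x/dθ².
d²x/dθ² = −r cosθ − r²(cos2θ)/√u − r⁴ sin²2θ/(4u^{3/2}),  u = L² − r² sin²θ = 0.0437401 m².
Substituting r = 0.0667 m, L = 0.2103 m, θ = 160.7°: d²x/dθ² = +0.046116 m.
a = ω²·d²x/dθ² = (156.8)²·(+0.046116) = +1133.3 m/s²;  |a| = 1133.3 m/s².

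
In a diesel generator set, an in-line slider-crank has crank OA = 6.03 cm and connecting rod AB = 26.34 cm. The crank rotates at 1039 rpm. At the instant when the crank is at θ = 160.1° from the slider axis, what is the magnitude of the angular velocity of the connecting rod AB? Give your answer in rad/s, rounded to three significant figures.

23.5

ω = 108.8 rad/s (converted from 1039 rpm).
The rod makes angle φ with the slider axis where L sinφ = r sinθ; differentiating, L cosφ·φ̇ = r ω cosθ.
L cosφ = √(L² − r² sin²θ) = 0.2626 m.
|ω_rod| = r ω |cosθ| / √(L² − r² sin²θ) = 0.0603·108.8·0.94029/0.2626 = 23.492 rad/s.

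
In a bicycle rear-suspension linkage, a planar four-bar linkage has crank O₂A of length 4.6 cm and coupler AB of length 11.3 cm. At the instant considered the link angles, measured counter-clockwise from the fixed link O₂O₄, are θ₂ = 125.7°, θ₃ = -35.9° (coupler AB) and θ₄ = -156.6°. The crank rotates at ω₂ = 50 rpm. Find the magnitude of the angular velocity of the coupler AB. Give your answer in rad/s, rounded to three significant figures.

ω₂ = 5.236 rad/s (from 50 rpm).
Differentiating the loop-closure r₂e^{iθ₂}+r₃e^{iθ₃}=r₁+r₄e^{iθ₄} gives r₂ω₂e^{iθ₂}+r₃ω₃e^{iθ₃}=r₄ω₄e^{iθ₄}.
Eliminating the other unknown: ω₃ = r₂ω₂ sin(θ₄−θ₂) / [r₃ sin(θ₃−θ₄)].
Numerator sine = +0.97705; denominator sine = +0.85985.
Result = 0.046·5.236·(+0.97705) / (0.113·(+0.85985)) = +2.422 rad/s; magnitude 2.422 rad/s.

2.42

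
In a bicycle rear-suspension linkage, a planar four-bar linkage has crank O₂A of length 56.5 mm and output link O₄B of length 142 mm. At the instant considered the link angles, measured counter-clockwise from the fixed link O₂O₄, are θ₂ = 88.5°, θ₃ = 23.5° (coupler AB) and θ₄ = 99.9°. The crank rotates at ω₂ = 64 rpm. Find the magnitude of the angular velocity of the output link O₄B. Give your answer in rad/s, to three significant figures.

2.49

ω₂ = 6.702 rad/s (from 64 rpm).
Differentiating the loop-closure r₂e^{iθ₂}+r₃e^{iθ₃}=r₁+r₄e^{iθ₄} gives r₂ω₂e^{iθ₂}+r₃ω₃e^{iθ₃}=r₄ω₄e^{iθ₄}.
Eliminating the other unknown: ω₄ = r₂ω₂ sin(θ₂−θ₃) / [r₄ sin(θ₄−θ₃)].
Numerator sine = +0.90631; denominator sine = +0.97196.
Result = 0.0565·6.702·(+0.90631) / (0.142·(+0.97196)) = +2.4865 rad/s; magnitude 2.4865 rad/s.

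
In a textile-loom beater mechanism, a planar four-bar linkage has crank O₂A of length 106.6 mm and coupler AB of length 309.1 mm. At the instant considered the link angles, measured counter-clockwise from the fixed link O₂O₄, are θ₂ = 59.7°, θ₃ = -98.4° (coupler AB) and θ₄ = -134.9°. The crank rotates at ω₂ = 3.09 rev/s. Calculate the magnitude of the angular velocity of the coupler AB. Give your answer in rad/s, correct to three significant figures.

2.84

ω₂ = 19.42 rad/s (from 3.09 rev/s).
Differentiating the loop-closure r₂e^{iθ₂}+r₃e^{iθ₃}=r₁+r₄e^{iθ₄} gives r₂ω₂e^{iθ₂}+r₃ω₃e^{iθ₃}=r₄ω₄e^{iθ₄}.
Eliminating the other unknown: ω₃ = r₂ω₂ sin(θ₄−θ₂) / [r₃ sin(θ₃−θ₄)].
Numerator sine = +0.25207; denominator sine = +0.59482.
Result = 0.1066·19.42·(+0.25207) / (0.3091·(+0.59482)) = +2.8375 rad/s; magnitude 2.8375 rad/s.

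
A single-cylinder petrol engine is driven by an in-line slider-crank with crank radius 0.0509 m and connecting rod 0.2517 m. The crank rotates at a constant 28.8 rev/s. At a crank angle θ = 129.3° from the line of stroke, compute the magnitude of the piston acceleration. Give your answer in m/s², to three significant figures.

1120

ω = 2π·28.8 = 181 rad/s
x(θ) = r cosθ + √(L² − r² sin²θ); with ω constant, a = ω²·d²x/dθ².
d²x/dθ² = −r cosθ − r²(cos2θ)/√u − r⁴ sin²2θ/(4u^{3/2}),  u = L² − r² sin²θ = 0.0618014 m².
Substituting r = 0.0509 m, L = 0.2517 m, θ = 129.3°: d²x/dθ² = +0.034194 m.
a = ω²·d²x/dθ² = (181)²·(+0.034194) = +1119.7 m/s²;  |a| = 1119.7 m/s².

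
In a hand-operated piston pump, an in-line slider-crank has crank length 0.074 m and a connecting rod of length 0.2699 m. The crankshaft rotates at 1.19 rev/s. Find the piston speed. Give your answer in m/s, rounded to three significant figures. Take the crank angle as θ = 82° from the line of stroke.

0.570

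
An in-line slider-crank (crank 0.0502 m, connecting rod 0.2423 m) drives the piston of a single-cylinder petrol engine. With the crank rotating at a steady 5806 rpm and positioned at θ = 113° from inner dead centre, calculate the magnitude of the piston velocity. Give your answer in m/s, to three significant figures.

25.8

ω = 2π·5806/60 = 608 rad/s
For an in-line slider-crank, x = r cosθ + √(L² − r² sin²θ), so v = −rω sinθ·[1 + r cosθ/√(L² − r² sin²θ)].
With r = 0.0502 m, L = 0.2423 m, θ = 113°: √(L² − r² sin²θ) = 0.23785 m.
v = −0.0502·608·0.92050·[1 + 0.0502·-0.39073/0.23785] = -25.779 m/s.
|v| = 25.779 m/s.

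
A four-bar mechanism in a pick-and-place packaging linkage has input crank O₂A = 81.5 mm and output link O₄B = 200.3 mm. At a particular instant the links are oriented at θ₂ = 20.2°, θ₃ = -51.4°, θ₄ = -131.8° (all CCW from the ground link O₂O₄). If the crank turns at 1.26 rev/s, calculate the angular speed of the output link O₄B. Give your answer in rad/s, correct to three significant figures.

3.10

ω₂ = 7.917 rad/s (from 1.26 rev/s).
Differentiating the loop-closure r₂e^{iθ₂}+r₃e^{iθ₃}=r₁+r₄e^{iθ₄} gives r₂ω₂e^{iθ₂}+r₃ω₃e^{iθ₃}=r₄ω₄e^{iθ₄}.
Eliminating the other unknown: ω₄ = r₂ω₂ sin(θ₂−θ₃) / [r₄ sin(θ₄−θ₃)].
Numerator sine = +0.94888; denominator sine = -0.98600.
Result = 0.0815·7.917·(+0.94888) / (0.2003·(-0.98600)) = -3.1 rad/s; magnitude 3.1 rad/s.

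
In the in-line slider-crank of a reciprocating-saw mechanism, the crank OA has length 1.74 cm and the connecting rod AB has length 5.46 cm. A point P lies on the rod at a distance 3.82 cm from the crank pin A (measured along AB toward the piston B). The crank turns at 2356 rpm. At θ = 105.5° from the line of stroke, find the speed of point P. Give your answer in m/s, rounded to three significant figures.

3.89

ω = 246.7 rad/s.  Crank-pin speed |V_A| = rω = 4.2929 m/s, perpendicular to OA.
Rod angle: sinφ = −(r/L) sinθ ⇒ φ = -17.884°; ω_rod = −rω cosθ/√(L²−r²sin²θ) = +22.078 rad/s.
V_P = V_A + ω_rod × AP, with AP = 0.0382 m along the rod.
Components: V_Px = −rω sinθ − a·ω_rod·sinφ = -3.8778 m/s;  V_Py = rω cosθ + a·ω_rod·cosφ = -0.34459 m/s.
|V_P| = √(V_Px² + V_Py²) = 3.8931 m/s.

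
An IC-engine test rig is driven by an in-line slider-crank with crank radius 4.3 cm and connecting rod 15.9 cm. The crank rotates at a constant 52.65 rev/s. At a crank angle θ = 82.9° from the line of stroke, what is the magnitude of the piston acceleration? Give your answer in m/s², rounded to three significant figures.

ω = 2π·52.6 = 330.8 rad/s
x(θ) = r cosθ + √(L² − r² sin²θ); with ω constant, a = ω²·d²x/dθ².
d²x/dθ² = −r cosθ − r²(cos2θ)/√u − r⁴ sin²2θ/(4u^{3/2}),  u = L² − r² sin²θ = 0.0234602 m².
Substituting r = 0.043 m, L = 0.159 m, θ = 82.9°: d²x/dθ² = +0.0063737 m.
a = ω²·d²x/dθ² = (330.8)²·(+0.0063737) = +697.51 m/s²;  |a| = 697.51 m/s².

698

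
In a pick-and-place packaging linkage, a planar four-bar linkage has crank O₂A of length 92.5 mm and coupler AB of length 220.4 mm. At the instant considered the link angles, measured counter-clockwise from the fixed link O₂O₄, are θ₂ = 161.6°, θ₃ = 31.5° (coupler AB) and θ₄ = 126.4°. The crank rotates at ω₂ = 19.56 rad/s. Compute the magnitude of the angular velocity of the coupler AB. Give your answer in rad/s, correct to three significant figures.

4.75

ω₂ = 19.56 rad/s
Differentiating the loop-closure r₂e^{iθ₂}+r₃e^{iθ₃}=r₁+r₄e^{iθ₄} gives r₂ω₂e^{iθ₂}+r₃ω₃e^{iθ₃}=r₄ω₄e^{iθ₄}.
Eliminating the other unknown: ω₃ = r₂ω₂ sin(θ₄−θ₂) / [r₃ sin(θ₃−θ₄)].
Numerator sine = -0.57643; denominator sine = -0.99635.
Result = 0.0925·19.56·(-0.57643) / (0.2204·(-0.99635)) = +4.7494 rad/s; magnitude 4.7494 rad/s.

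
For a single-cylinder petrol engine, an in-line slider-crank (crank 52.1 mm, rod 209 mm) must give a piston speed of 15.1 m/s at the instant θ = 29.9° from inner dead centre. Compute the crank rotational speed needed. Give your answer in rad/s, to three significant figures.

477

For an in-line slider-crank, |v_piston| = rω|sinθ|·[1 + r cosθ/√(L² − r² sin²θ)].
With r = 0.0521 m, L = 0.209 m, θ = 29.9°: the bracketed kinematic factor |dx/dθ| = 0.031627 m.
ω = v/|dx/dθ| = 15.1/0.031627 = 477.43 rad/s.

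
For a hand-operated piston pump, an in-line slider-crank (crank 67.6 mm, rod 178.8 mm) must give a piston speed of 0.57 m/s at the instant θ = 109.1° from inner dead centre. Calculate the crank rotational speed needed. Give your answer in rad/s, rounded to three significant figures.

For an in-line slider-crank, |v_piston| = rω|sinθ|·[1 + r cosθ/√(L² − r² sin²θ)].
With r = 0.0676 m, L = 0.1788 m, θ = 109.1°: the bracketed kinematic factor |dx/dθ| = 0.055418 m.
ω = v/|dx/dθ| = 0.57/0.055418 = 10.286 rad/s.

10.3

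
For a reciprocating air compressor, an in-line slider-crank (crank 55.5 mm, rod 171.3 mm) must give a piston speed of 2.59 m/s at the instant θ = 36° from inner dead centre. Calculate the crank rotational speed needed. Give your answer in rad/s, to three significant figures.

62.7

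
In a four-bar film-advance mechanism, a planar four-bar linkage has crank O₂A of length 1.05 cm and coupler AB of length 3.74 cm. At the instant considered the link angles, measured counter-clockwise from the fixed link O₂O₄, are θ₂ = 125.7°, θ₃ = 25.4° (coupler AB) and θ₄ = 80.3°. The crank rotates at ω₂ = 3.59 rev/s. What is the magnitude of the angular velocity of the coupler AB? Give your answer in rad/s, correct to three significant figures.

5.51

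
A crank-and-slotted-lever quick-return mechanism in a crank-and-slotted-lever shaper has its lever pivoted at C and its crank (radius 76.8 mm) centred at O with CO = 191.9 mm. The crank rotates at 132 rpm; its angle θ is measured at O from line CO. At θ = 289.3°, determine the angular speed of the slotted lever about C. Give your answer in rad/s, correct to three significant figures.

2.84

ω = 13.82 rad/s (from 132 rpm).
Crank pin A relative to C: A = (d + r cosθ, r sinθ); lever angle φ = atan2(r sinθ, d + r cosθ).
Differentiating tanφ: φ̇ = rω(d cosθ + r)/(d² + r² + 2dr cosθ).
d² + r² + 2dr cosθ = |CA|² = 0.052466 m²;  d cosθ + r = +0.14023 m.
|ω_lever| = |0.0768·13.82·+0.14023| / 0.052466 = 2.8374 rad/s.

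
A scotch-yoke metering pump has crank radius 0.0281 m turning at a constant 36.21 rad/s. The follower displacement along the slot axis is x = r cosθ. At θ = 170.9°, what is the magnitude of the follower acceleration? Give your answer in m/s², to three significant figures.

ω = 36.21 rad/s
x = r cosθ ⇒ ẍ = −rω² cosθ (ω constant).
|a| = rω²|cosθ| = 0.0281·(36.21)²·|cos 170.9°| = 36.38 m/s².

36.4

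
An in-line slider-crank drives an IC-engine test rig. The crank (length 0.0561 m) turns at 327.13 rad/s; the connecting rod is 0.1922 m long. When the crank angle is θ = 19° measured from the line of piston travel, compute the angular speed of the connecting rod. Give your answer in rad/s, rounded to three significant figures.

90.7

ω = 327.1 rad/s
The rod makes angle φ with the slider axis where L sinφ = r sinθ; differentiating, L cosφ·φ̇ = r ω cosθ.
L cosφ = √(L² − r² sin²θ) = 0.19133 m.
|ω_rod| = r ω |cosθ| / √(L² − r² sin²θ) = 0.0561·327.1·0.94552/0.19133 = 90.692 rad/s.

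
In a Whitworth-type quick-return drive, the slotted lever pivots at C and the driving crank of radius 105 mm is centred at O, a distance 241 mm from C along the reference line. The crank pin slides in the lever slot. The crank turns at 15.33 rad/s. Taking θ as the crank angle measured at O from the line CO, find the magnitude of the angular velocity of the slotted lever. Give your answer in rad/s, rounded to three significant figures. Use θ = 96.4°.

1.98

ω = 15.33 rad/s
Crank pin A relative to C: A = (d + r cosθ, r sinθ); lever angle φ = atan2(r sinθ, d + r cosθ).
Differentiating tanφ: φ̇ = rω(d cosθ + r)/(d² + r² + 2dr cosθ).
d² + r² + 2dr cosθ = |CA|² = 0.0634646 m²;  d cosθ + r = +0.078136 m.
|ω_lever| = |0.105·15.33·+0.078136| / 0.0634646 = 1.9818 rad/s.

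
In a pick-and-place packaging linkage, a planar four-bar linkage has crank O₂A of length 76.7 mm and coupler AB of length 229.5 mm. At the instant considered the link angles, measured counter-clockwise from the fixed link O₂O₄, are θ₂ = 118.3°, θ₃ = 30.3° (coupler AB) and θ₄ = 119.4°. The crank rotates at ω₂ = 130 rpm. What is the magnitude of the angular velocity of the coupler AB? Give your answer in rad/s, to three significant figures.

0.0874

ω₂ = 13.61 rad/s (from 130 rpm).
Differentiating the loop-closure r₂e^{iθ₂}+r₃e^{iθ₃}=r₁+r₄e^{iθ₄} gives r₂ω₂e^{iθ₂}+r₃ω₃e^{iθ₃}=r₄ω₄e^{iθ₄}.
Eliminating the other unknown: ω₃ = r₂ω₂ sin(θ₄−θ₂) / [r₃ sin(θ₃−θ₄)].
Numerator sine = +0.01920; denominator sine = -0.99988.
Result = 0.0767·13.61·(+0.01920) / (0.2295·(-0.99988)) = -0.087354 rad/s; magnitude 0.087354 rad/s.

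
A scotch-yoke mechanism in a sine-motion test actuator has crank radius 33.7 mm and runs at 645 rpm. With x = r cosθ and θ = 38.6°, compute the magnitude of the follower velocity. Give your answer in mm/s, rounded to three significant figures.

1420

ω = 67.54 rad/s (from 645 rpm).
x = r cosθ ⇒ ẋ = −rω sinθ.
|v| = rω|sinθ| = 0.0337·67.54·|sin 38.6°| = 1.4201 m/s = 1420.1 mm/s.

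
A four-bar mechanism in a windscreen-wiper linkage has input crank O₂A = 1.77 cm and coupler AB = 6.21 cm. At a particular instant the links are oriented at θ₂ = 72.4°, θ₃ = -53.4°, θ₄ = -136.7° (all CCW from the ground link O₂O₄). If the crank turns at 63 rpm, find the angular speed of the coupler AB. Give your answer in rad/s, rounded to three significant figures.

0.921

ω₂ = 6.597 rad/s (from 63 rpm).
Differentiating the loop-closure r₂e^{iθ₂}+r₃e^{iθ₃}=r₁+r₄e^{iθ₄} gives r₂ω₂e^{iθ₂}+r₃ω₃e^{iθ₃}=r₄ω₄e^{iθ₄}.
Eliminating the other unknown: ω₃ = r₂ω₂ sin(θ₄−θ₂) / [r₃ sin(θ₃−θ₄)].
Numerator sine = +0.48634; denominator sine = +0.99317.
Result = 0.0177·6.597·(+0.48634) / (0.0621·(+0.99317)) = +0.92079 rad/s; magnitude 0.92079 rad/s.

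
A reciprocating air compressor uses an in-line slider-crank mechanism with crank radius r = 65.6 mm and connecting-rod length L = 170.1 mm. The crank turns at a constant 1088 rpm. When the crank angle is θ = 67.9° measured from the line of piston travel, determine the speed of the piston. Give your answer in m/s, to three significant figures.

ω = 2π·1088/60 = 113.9 rad/s
For an in-line slider-crank, x = r cosθ + √(L² − r² sin²θ), so v = −rω sinθ·[1 + r cosθ/√(L² − r² sin²θ)].
With r = 0.0656 m, L = 0.1701 m, θ = 67.9°: √(L² − r² sin²θ) = 0.15887 m.
v = −0.0656·113.9·0.92653·[1 + 0.0656·0.37622/0.15887] = -8.0008 m/s.
|v| = 8.0008 m/s.

8.00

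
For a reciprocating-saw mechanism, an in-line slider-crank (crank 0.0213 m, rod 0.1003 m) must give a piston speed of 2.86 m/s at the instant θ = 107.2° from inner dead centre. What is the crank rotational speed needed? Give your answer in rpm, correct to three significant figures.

For an in-line slider-crank, |v_piston| = rω|sinθ|·[1 + r cosθ/√(L² − r² sin²θ)].
With r = 0.0213 m, L = 0.1003 m, θ = 107.2°: the bracketed kinematic factor |dx/dθ| = 0.019043 m.
ω = v/|dx/dθ| = 2.86/0.019043 = 150.19 rad/s.
N = 60ω/(2π) = 1434.2 rpm.

1430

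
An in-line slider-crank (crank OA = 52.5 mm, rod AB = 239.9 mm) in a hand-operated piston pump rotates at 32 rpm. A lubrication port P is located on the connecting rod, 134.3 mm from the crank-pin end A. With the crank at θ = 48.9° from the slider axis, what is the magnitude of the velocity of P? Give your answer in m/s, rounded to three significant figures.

ω = 3.351 rad/s.  Crank-pin speed |V_A| = rω = 0.17593 m/s, perpendicular to OA.
Rod angle: sinφ = −(r/L) sinθ ⇒ φ = -9.492°; ω_rod = −rω cosθ/√(L²−r²sin²θ) = -0.48877 rad/s.
V_P = V_A + ω_rod × AP, with AP = 0.1343 m along the rod.
Components: V_Px = −rω sinθ − a·ω_rod·sinφ = -0.1434 m/s;  V_Py = rω cosθ + a·ω_rod·cosφ = +0.050908 m/s.
|V_P| = √(V_Px² + V_Py²) = 0.15217 m/s.

0.152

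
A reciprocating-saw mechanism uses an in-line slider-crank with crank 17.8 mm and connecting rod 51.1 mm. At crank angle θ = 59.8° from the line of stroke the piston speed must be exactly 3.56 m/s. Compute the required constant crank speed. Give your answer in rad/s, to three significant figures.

For an in-line slider-crank, |v_piston| = rω|sinθ|·[1 + r cosθ/√(L² − r² sin²θ)].
With r = 0.0178 m, L = 0.0511 m, θ = 59.8°: the bracketed kinematic factor |dx/dθ| = 0.018211 m.
ω = v/|dx/dθ| = 3.56/0.018211 = 195.49 rad/s.

195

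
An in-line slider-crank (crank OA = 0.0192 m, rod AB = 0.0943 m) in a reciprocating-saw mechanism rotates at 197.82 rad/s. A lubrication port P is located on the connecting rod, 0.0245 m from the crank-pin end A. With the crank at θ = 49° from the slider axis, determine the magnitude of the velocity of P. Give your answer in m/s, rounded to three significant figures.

3.49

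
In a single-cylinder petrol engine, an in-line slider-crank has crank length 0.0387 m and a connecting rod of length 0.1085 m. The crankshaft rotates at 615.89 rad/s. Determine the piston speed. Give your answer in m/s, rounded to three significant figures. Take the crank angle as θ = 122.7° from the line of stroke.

ω = 615.9 rad/s
For an in-line slider-crank, x = r cosθ + √(L² − r² sin²θ), so v = −rω sinθ·[1 + r cosθ/√(L² − r² sin²θ)].
With r = 0.0387 m, L = 0.1085 m, θ = 122.7°: √(L² − r² sin²θ) = 0.1035 m.
v = −0.0387·615.9·0.84151·[1 + 0.0387·-0.54024/0.1035] = -16.006 m/s.
|v| = 16.006 m/s.

16.0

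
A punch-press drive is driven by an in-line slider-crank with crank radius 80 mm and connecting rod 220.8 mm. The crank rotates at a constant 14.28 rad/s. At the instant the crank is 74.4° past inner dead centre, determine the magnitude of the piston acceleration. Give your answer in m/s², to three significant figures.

ω = 14.28 rad/s
x(θ) = r cosθ + √(L² − r² sin²θ); with ω constant, a = ω²·d²x/dθ².
d²x/dθ² = −r cosθ − r²(cos2θ)/√u − r⁴ sin²2θ/(4u^{3/2}),  u = L² − r² sin²θ = 0.0428155 m².
Substituting r = 0.08 m, L = 0.2208 m, θ = 74.4°: d²x/dθ² = +0.0046326 m.
a = ω²·d²x/dθ² = (14.28)²·(+0.0046326) = +0.94468 m/s²;  |a| = 0.94468 m/s².

0.945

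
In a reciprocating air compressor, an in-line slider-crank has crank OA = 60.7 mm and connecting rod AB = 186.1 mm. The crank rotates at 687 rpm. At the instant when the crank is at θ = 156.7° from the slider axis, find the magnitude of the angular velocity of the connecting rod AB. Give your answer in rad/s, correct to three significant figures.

21.7

ω = 71.94 rad/s (converted from 687 rpm).
The rod makes angle φ with the slider axis where L sinφ = r sinθ; differentiating, L cosφ·φ̇ = r ω cosθ.
L cosφ = √(L² − r² sin²θ) = 0.18454 m.
|ω_rod| = r ω |cosθ| / √(L² − r² sin²θ) = 0.0607·71.94·0.91845/0.18454 = 21.733 rad/s.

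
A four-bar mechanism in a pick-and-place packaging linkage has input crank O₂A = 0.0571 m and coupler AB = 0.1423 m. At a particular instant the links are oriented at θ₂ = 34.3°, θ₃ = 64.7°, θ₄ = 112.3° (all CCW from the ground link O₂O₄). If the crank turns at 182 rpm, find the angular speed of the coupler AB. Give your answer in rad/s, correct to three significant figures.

ω₂ = 19.06 rad/s (from 182 rpm).
Differentiating the loop-closure r₂e^{iθ₂}+r₃e^{iθ₃}=r₁+r₄e^{iθ₄} gives r₂ω₂e^{iθ₂}+r₃ω₃e^{iθ₃}=r₄ω₄e^{iθ₄}.
Eliminating the other unknown: ω₃ = r₂ω₂ sin(θ₄−θ₂) / [r₃ sin(θ₃−θ₄)].
Numerator sine = +0.97815; denominator sine = -0.73846.
Result = 0.0571·19.06·(+0.97815) / (0.1423·(-0.73846)) = -10.13 rad/s; magnitude 10.13 rad/s.

10.1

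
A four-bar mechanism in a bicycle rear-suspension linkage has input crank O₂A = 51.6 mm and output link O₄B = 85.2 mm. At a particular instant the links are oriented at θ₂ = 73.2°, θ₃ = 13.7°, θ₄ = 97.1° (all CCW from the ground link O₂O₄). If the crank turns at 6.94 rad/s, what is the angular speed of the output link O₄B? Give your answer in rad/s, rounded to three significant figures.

ω₂ = 6.94 rad/s
Differentiating the loop-closure r₂e^{iθ₂}+r₃e^{iθ₃}=r₁+r₄e^{iθ₄} gives r₂ω₂e^{iθ₂}+r₃ω₃e^{iθ₃}=r₄ω₄e^{iθ₄}.
Eliminating the other unknown: ω₄ = r₂ω₂ sin(θ₂−θ₃) / [r₄ sin(θ₄−θ₃)].
Numerator sine = +0.86163; denominator sine = +0.99337.
Result = 0.0516·6.94·(+0.86163) / (0.0852·(+0.99337)) = +3.6457 rad/s; magnitude 3.6457 rad/s.

3.65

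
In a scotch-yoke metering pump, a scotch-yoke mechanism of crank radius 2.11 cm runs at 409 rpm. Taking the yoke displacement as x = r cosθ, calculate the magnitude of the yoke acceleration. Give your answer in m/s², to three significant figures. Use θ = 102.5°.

ω = 42.83 rad/s (from 409 rpm).
x = r cosθ ⇒ ẍ = −rω² cosθ (ω constant).
|a| = rω²|cosθ| = 0.0211·(42.83)²·|cos 102.5°| = 8.3777 m/s².

8.38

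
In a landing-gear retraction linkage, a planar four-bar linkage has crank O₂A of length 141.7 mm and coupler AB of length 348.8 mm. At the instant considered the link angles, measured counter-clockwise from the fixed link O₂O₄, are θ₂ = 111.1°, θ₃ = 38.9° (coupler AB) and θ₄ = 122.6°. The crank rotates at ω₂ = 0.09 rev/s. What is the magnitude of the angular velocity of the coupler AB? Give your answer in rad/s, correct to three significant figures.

ω₂ = 0.5655 rad/s (from 0.09 rev/s).
Differentiating the loop-closure r₂e^{iθ₂}+r₃e^{iθ₃}=r₁+r₄e^{iθ₄} gives r₂ω₂e^{iθ₂}+r₃ω₃e^{iθ₃}=r₄ω₄e^{iθ₄}.
Eliminating the other unknown: ω₃ = r₂ω₂ sin(θ₄−θ₂) / [r₃ sin(θ₃−θ₄)].
Numerator sine = +0.19937; denominator sine = -0.99396.
Result = 0.1417·0.5655·(+0.19937) / (0.3488·(-0.99396)) = -0.046079 rad/s; magnitude 0.046079 rad/s.

0.0461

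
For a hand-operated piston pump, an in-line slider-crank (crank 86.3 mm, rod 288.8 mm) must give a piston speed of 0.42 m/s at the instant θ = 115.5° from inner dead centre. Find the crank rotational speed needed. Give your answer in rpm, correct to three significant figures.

For an in-line slider-crank, |v_piston| = rω|sinθ|·[1 + r cosθ/√(L² − r² sin²θ)].
With r = 0.0863 m, L = 0.2888 m, θ = 115.5°: the bracketed kinematic factor |dx/dθ| = 0.067487 m.
ω = v/|dx/dθ| = 0.42/0.067487 = 6.2234 rad/s.
N = 60ω/(2π) = 59.429 rpm.

59.4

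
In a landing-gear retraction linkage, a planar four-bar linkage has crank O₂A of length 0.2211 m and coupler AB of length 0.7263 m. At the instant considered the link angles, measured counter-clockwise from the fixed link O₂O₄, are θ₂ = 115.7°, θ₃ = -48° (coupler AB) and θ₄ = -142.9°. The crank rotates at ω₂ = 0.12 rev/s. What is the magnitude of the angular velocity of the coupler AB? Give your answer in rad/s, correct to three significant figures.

ω₂ = 0.754 rad/s (from 0.12 rev/s).
Differentiating the loop-closure r₂e^{iθ₂}+r₃e^{iθ₃}=r₁+r₄e^{iθ₄} gives r₂ω₂e^{iθ₂}+r₃ω₃e^{iθ₃}=r₄ω₄e^{iθ₄}.
Eliminating the other unknown: ω₃ = r₂ω₂ sin(θ₄−θ₂) / [r₃ sin(θ₃−θ₄)].
Numerator sine = +0.98027; denominator sine = +0.99635.
Result = 0.2211·0.754·(+0.98027) / (0.7263·(+0.99635)) = +0.22582 rad/s; magnitude 0.22582 rad/s.

0.226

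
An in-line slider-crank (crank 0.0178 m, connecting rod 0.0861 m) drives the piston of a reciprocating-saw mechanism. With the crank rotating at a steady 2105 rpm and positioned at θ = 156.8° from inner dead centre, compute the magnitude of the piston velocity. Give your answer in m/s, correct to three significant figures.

ω = 2π·2105/60 = 220.4 rad/s
For an in-line slider-crank, x = r cosθ + √(L² − r² sin²θ), so v = −rω sinθ·[1 + r cosθ/√(L² − r² sin²θ)].
With r = 0.0178 m, L = 0.0861 m, θ = 156.8°: √(L² − r² sin²θ) = 0.085814 m.
v = −0.0178·220.4·0.39394·[1 + 0.0178·-0.91914/0.085814] = -1.251 m/s.
|v| = 1.251 m/s.

1.25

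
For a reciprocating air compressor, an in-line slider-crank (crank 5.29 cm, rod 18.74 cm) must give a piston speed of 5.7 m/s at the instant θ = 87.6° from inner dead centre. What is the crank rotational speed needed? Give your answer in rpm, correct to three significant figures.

For an in-line slider-crank, |v_piston| = rω|sinθ|·[1 + r cosθ/√(L² − r² sin²θ)].
With r = 0.0529 m, L = 0.1874 m, θ = 87.6°: the bracketed kinematic factor |dx/dθ| = 0.053505 m.
ω = v/|dx/dθ| = 5.7/0.053505 = 106.53 rad/s.
N = 60ω/(2π) = 1017.3 rpm.

1020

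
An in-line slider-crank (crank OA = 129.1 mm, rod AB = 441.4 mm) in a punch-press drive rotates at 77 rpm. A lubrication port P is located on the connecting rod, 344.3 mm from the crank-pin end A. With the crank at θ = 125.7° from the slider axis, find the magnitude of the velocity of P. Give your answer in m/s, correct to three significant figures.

ω = 8.063 rad/s.  Crank-pin speed |V_A| = rω = 1.041 m/s, perpendicular to OA.
Rod angle: sinφ = −(r/L) sinθ ⇒ φ = -13.740°; ω_rod = −rω cosθ/√(L²−r²sin²θ) = +1.4168 rad/s.
V_P = V_A + ω_rod × AP, with AP = 0.3443 m along the rod.
Components: V_Px = −rω sinθ − a·ω_rod·sinφ = -0.72951 m/s;  V_Py = rω cosθ + a·ω_rod·cosφ = -0.13363 m/s.
|V_P| = √(V_Px² + V_Py²) = 0.74165 m/s.

0.742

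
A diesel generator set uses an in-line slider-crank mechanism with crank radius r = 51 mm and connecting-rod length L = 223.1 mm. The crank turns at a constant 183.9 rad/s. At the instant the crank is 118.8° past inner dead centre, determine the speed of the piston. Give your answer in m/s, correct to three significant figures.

ω = 183.9 rad/s
For an in-line slider-crank, x = r cosθ + √(L² − r² sin²θ), so v = −rω sinθ·[1 + r cosθ/√(L² − r² sin²θ)].
With r = 0.051 m, L = 0.2231 m, θ = 118.8°: √(L² − r² sin²θ) = 0.21858 m.
v = −0.051·183.9·0.87631·[1 + 0.051·-0.48175/0.21858] = -7.295 m/s.
|v| = 7.295 m/s.

7.29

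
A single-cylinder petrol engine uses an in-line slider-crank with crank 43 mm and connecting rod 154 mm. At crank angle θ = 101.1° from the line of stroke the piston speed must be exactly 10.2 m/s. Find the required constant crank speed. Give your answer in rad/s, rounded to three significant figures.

For an in-line slider-crank, |v_piston| = rω|sinθ|·[1 + r cosθ/√(L² − r² sin²θ)].
With r = 0.043 m, L = 0.154 m, θ = 101.1°: the bracketed kinematic factor |dx/dθ| = 0.039837 m.
ω = v/|dx/dθ| = 10.2/0.039837 = 256.04 rad/s.

256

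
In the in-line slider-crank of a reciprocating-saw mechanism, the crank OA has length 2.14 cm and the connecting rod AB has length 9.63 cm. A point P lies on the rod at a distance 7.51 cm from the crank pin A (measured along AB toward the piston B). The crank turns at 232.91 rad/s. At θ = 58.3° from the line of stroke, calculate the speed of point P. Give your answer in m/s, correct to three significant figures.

4.67

ω = 232.9 rad/s.  Crank-pin speed |V_A| = rω = 4.9843 m/s, perpendicular to OA.
Rod angle: sinφ = −(r/L) sinθ ⇒ φ = -10.898°; ω_rod = −rω cosθ/√(L²−r²sin²θ) = -27.697 rad/s.
V_P = V_A + ω_rod × AP, with AP = 0.0751 m along the rod.
Components: V_Px = −rω sinθ − a·ω_rod·sinφ = -4.6339 m/s;  V_Py = rω cosθ + a·ω_rod·cosφ = +0.57658 m/s.
|V_P| = √(V_Px² + V_Py²) = 4.6697 m/s.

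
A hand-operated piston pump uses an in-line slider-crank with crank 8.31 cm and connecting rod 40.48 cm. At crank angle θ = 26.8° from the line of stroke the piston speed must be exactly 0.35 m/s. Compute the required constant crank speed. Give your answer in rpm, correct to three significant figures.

75.3

For an in-line slider-crank, |v_piston| = rω|sinθ|·[1 + r cosθ/√(L² − r² sin²θ)].
With r = 0.0831 m, L = 0.4048 m, θ = 26.8°: the bracketed kinematic factor |dx/dθ| = 0.044363 m.
ω = v/|dx/dθ| = 0.35/0.044363 = 7.8895 rad/s.
N = 60ω/(2π) = 75.339 rpm.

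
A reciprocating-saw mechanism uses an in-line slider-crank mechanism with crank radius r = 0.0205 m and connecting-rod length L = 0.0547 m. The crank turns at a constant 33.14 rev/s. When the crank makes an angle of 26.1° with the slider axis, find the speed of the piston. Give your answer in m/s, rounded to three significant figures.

ω = 2π·33.1 = 208.2 rad/s
For an in-line slider-crank, x = r cosθ + √(L² − r² sin²θ), so v = −rω sinθ·[1 + r cosθ/√(L² − r² sin²θ)].
With r = 0.0205 m, L = 0.0547 m, θ = 26.1°: √(L² − r² sin²θ) = 0.053951 m.
v = −0.0205·208.2·0.43994·[1 + 0.0205·0.89803/0.053951] = -2.5187 m/s.
|v| = 2.5187 m/s.

2.52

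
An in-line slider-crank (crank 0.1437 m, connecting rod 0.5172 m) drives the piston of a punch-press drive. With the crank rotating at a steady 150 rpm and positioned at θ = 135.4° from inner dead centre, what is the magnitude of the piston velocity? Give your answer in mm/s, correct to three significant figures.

ω = 2π·150/60 = 15.71 rad/s
For an in-line slider-crank, x = r cosθ + √(L² − r² sin²θ), so v = −rω sinθ·[1 + r cosθ/√(L² − r² sin²θ)].
With r = 0.1437 m, L = 0.5172 m, θ = 135.4°: √(L² − r² sin²θ) = 0.50726 m.
v = −0.1437·15.71·0.70215·[1 + 0.1437·-0.71203/0.50726] = -1.2652 m/s.
|v| = 1.2652 m/s = 1265.2 mm/s.

1270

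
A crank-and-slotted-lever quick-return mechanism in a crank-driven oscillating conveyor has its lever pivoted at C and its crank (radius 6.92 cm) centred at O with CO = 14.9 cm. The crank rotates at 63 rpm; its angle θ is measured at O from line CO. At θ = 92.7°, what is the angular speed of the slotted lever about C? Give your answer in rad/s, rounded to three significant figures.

1.09

ω = 6.597 rad/s (from 63 rpm).
Crank pin A relative to C: A = (d + r cosθ, r sinθ); lever angle φ = atan2(r sinθ, d + r cosθ).
Differentiating tanφ: φ̇ = rω(d cosθ + r)/(d² + r² + 2dr cosθ).
d² + r² + 2dr cosθ = |CA|² = 0.0260182 m²;  d cosθ + r = +0.062181 m.
|ω_lever| = |0.0692·6.597·+0.062181| / 0.0260182 = 1.0911 rad/s.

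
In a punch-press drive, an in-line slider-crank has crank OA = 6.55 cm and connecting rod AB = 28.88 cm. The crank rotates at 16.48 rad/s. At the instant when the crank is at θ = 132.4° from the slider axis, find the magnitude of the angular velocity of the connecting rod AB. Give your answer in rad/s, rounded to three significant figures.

2.56

ω = 16.48 rad/s
The rod makes angle φ with the slider axis where L sinφ = r sinθ; differentiating, L cosφ·φ̇ = r ω cosθ.
L cosφ = √(L² − r² sin²θ) = 0.28472 m.
|ω_rod| = r ω |cosθ| / √(L² − r² sin²θ) = 0.0655·16.48·0.67430/0.28472 = 2.5564 rad/s.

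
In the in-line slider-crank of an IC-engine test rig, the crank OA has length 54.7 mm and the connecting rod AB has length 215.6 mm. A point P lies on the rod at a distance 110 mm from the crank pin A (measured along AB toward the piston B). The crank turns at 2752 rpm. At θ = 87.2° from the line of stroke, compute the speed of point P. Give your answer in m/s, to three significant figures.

ω = 288.2 rad/s.  Crank-pin speed |V_A| = rω = 15.764 m/s, perpendicular to OA.
Rod angle: sinφ = −(r/L) sinθ ⇒ φ = -14.679°; ω_rod = −rω cosθ/√(L²−r²sin²θ) = -3.6922 rad/s.
V_P = V_A + ω_rod × AP, with AP = 0.11 m along the rod.
Components: V_Px = −rω sinθ − a·ω_rod·sinφ = -15.848 m/s;  V_Py = rω cosθ + a·ω_rod·cosφ = +0.37717 m/s.
|V_P| = √(V_Px² + V_Py²) = 15.853 m/s.

15.9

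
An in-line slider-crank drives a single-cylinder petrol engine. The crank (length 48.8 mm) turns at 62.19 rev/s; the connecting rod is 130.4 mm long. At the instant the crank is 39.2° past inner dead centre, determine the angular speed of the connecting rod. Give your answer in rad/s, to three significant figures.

ω = 390.8 rad/s (converted from 62.19 rev/s).
The rod makes angle φ with the slider axis where L sinφ = r sinθ; differentiating, L cosφ·φ̇ = r ω cosθ.
L cosφ = √(L² − r² sin²θ) = 0.1267 m.
|ω_rod| = r ω |cosθ| / √(L² − r² sin²θ) = 0.0488·390.8·0.77494/0.1267 = 116.63 rad/s.

117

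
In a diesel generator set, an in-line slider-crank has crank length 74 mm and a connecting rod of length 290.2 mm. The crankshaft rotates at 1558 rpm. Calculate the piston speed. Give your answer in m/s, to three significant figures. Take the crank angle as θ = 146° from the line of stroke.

5.31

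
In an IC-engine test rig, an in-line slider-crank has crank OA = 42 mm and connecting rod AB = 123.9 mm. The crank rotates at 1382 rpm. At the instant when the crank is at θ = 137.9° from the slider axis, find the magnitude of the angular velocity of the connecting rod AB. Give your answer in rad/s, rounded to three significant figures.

37.4

ω = 144.7 rad/s (converted from 1382 rpm).
The rod makes angle φ with the slider axis where L sinφ = r sinθ; differentiating, L cosφ·φ̇ = r ω cosθ.
L cosφ = √(L² − r² sin²θ) = 0.12066 m.
|ω_rod| = r ω |cosθ| / √(L² − r² sin²θ) = 0.042·144.7·0.74198/0.12066 = 37.378 rad/s.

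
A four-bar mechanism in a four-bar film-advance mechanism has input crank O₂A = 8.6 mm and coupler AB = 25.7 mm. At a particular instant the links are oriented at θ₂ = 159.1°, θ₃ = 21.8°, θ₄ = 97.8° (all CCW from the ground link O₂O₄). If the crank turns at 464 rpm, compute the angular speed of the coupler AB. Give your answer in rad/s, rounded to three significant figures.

14.7

ω₂ = 48.59 rad/s (from 464 rpm).
Differentiating the loop-closure r₂e^{iθ₂}+r₃e^{iθ₃}=r₁+r₄e^{iθ₄} gives r₂ω₂e^{iθ₂}+r₃ω₃e^{iθ₃}=r₄ω₄e^{iθ₄}.
Eliminating the other unknown: ω₃ = r₂ω₂ sin(θ₄−θ₂) / [r₃ sin(θ₃−θ₄)].
Numerator sine = -0.87715; denominator sine = -0.97030.
Result = 0.0086·48.59·(-0.87715) / (0.0257·(-0.97030)) = +14.699 rad/s; magnitude 14.699 rad/s.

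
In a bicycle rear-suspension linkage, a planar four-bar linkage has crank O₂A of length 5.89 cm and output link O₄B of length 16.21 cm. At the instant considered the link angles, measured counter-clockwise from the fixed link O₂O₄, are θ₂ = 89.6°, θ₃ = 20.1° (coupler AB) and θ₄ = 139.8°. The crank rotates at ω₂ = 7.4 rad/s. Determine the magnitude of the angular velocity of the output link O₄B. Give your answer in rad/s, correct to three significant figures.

ω₂ = 7.4 rad/s
Differentiating the loop-closure r₂e^{iθ₂}+r₃e^{iθ₃}=r₁+r₄e^{iθ₄} gives r₂ω₂e^{iθ₂}+r₃ω₃e^{iθ₃}=r₄ω₄e^{iθ₄}.
Eliminating the other unknown: ω₄ = r₂ω₂ sin(θ₂−θ₃) / [r₄ sin(θ₄−θ₃)].
Numerator sine = +0.93667; denominator sine = +0.86863.
Result = 0.0589·7.4·(+0.93667) / (0.1621·(+0.86863)) = +2.8995 rad/s; magnitude 2.8995 rad/s.

2.90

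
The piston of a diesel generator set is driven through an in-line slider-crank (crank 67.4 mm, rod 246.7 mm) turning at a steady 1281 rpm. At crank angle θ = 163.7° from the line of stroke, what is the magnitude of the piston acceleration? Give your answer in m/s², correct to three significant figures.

882

ω = 2π·1281/60 = 134.1 rad/s
x(θ) = r cosθ + √(L² − r² sin²θ); with ω constant, a = ω²·d²x/dθ².
d²x/dθ² = −r cosθ − r²(cos2θ)/√u − r⁴ sin²2θ/(4u^{3/2}),  u = L² − r² sin²θ = 0.060503 m².
Substituting r = 0.0674 m, L = 0.2467 m, θ = 163.7°: d²x/dθ² = +0.049031 m.
a = ω²·d²x/dθ² = (134.1)²·(+0.049031) = +882.33 m/s²;  |a| = 882.33 m/s².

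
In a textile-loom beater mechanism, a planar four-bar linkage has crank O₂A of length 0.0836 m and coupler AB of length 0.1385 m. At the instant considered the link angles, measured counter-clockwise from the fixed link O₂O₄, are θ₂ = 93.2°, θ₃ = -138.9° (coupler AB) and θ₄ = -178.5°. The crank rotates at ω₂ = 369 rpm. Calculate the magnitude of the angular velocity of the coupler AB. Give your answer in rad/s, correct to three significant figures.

ω₂ = 38.64 rad/s (from 369 rpm).
Differentiating the loop-closure r₂e^{iθ₂}+r₃e^{iθ₃}=r₁+r₄e^{iθ₄} gives r₂ω₂e^{iθ₂}+r₃ω₃e^{iθ₃}=r₄ω₄e^{iθ₄}.
Eliminating the other unknown: ω₃ = r₂ω₂ sin(θ₄−θ₂) / [r₃ sin(θ₃−θ₄)].
Numerator sine = +0.99956; denominator sine = +0.63742.
Result = 0.0836·38.64·(+0.99956) / (0.1385·(+0.63742)) = +36.576 rad/s; magnitude 36.576 rad/s.

36.6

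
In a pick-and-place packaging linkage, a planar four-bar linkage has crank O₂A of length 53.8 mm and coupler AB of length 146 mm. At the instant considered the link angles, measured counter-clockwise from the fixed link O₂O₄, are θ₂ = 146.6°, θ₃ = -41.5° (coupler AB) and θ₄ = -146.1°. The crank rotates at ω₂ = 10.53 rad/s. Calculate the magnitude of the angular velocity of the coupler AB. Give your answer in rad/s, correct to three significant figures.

3.70

ω₂ = 10.53 rad/s
Differentiating the loop-closure r₂e^{iθ₂}+r₃e^{iθ₃}=r₁+r₄e^{iθ₄} gives r₂ω₂e^{iθ₂}+r₃ω₃e^{iθ₃}=r₄ω₄e^{iθ₄}.
Eliminating the other unknown: ω₃ = r₂ω₂ sin(θ₄−θ₂) / [r₃ sin(θ₃−θ₄)].
Numerator sine = +0.92254; denominator sine = +0.96771.
Result = 0.0538·10.53·(+0.92254) / (0.146·(+0.96771)) = +3.6991 rad/s; magnitude 3.6991 rad/s.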